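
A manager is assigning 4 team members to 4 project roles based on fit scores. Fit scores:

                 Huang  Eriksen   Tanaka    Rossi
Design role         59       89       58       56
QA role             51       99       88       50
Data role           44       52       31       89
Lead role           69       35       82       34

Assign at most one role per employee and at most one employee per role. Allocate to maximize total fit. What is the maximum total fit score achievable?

Optimal: Huang→Lead role (69 pts), Eriksen→Design role (89 pts), Tanaka→QA role (88 pts), Rossi→Data role (89 pts) — total 69+89+88+89 = 335 pts.
Next-best assignment: Huang→Design role, Eriksen→QA role, Tanaka→Lead role, Rossi→Data role = 329 pts.
Checked against all permutations: 335 pts is optimal.

Max total: 335 pts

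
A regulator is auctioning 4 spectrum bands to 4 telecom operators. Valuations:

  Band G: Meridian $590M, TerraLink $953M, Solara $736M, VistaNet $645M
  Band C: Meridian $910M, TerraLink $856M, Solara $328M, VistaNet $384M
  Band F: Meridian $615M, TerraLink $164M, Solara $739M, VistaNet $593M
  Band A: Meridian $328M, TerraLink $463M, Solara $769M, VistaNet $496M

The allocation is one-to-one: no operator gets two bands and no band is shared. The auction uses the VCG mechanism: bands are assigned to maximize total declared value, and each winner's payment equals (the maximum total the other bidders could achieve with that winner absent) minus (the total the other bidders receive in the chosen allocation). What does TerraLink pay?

Efficient allocation: Meridian→Band C ($910M), TerraLink→Band G ($953M), Solara→Band A ($769M), VistaNet→Band F ($593M); total welfare W = $3225M.
TerraLink receives Band G at value $953M, so the others get W − 953 = $2272M.
Without TerraLink: best allocation of the remaining 3 bidders over all 4 bands is Meridian→Band C ($910M), Solara→Band A ($769M), VistaNet→Band G ($645M), total $2324M.
VCG payment = (others' best without TerraLink) − (others' welfare with TerraLink) = 2324 − 2272 = $52M.

TerraLink pays $52M.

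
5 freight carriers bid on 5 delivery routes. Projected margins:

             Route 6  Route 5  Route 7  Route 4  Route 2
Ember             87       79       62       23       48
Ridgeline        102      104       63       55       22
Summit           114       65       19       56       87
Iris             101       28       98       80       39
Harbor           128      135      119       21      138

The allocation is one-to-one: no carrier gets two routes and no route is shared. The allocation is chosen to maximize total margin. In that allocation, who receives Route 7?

Optimal: Ember→Route 7 ($62k), Ridgeline→Route 5 ($104k), Summit→Route 6 ($114k), Iris→Route 4 ($80k), Harbor→Route 2 ($138k) — total 62+104+114+80+138 = $498k.
Row-greedy (each carrier in turn takes its best remaining route) gives $397k, worse by 101.
Ember's own top route is Route 6 ($87k), but forcing Ember→Route 6 and reassigning the rest optimally gives only $483k — worse by 15.

Ember receives Route 7.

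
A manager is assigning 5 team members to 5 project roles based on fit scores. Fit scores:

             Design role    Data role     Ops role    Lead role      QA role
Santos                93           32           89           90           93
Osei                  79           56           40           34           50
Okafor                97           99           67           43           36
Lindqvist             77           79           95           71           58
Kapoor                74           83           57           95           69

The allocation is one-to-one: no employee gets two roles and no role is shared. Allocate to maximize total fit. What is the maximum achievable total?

Max total: 461 pts

This is a one-to-one assignment (maximum-weight bipartite matching).
Optimal: Santos→QA role (93 pts), Osei→Design role (79 pts), Okafor→Data role (99 pts), Lindqvist→Ops role (95 pts), Kapoor→Lead role (95 pts) — total 93+79+99+95+95 = 461 pts.
Column-greedy (each role in turn goes to its best remaining employee) gives 415 pts, worse by 46.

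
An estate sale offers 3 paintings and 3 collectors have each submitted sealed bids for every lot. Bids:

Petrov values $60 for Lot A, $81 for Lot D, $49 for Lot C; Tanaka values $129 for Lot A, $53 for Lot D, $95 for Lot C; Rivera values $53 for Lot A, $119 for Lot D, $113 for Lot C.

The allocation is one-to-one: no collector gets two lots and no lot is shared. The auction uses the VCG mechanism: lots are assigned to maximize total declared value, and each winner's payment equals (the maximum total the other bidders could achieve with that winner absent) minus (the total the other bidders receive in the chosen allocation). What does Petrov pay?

Petrov pays $6.

Efficient allocation: Petrov→Lot D ($81), Tanaka→Lot A ($129), Rivera→Lot C ($113); total welfare W = $323.
Petrov receives Lot D at value $81, so the others get W − 81 = $242.
Without Petrov: best allocation of the remaining 2 bidders over all 3 lots is Tanaka→Lot A ($129), Rivera→Lot D ($119), total $248.
VCG payment = (others' best without Petrov) − (others' welfare with Petrov) = 248 − 242 = $6.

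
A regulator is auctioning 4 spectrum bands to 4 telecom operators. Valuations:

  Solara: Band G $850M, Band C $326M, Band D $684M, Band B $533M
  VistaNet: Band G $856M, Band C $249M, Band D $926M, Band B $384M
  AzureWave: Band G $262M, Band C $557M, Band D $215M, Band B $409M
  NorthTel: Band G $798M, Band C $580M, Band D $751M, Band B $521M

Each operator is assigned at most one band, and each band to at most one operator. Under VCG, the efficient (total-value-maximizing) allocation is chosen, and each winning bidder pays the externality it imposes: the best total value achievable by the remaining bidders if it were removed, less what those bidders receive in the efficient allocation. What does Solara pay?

Solara pays $277M.

Efficient allocation: Solara→Band G ($850M), VistaNet→Band D ($926M), AzureWave→Band C ($557M), NorthTel→Band B ($521M); total welfare W = $2854M.
Solara receives Band G at value $850M, so the others get W − 850 = $2004M.
Without Solara: best allocation of the remaining 3 bidders over all 4 bands is VistaNet→Band D ($926M), AzureWave→Band C ($557M), NorthTel→Band G ($798M), total $2281M.
VCG payment = (others' best without Solara) − (others' welfare with Solara) = 2281 − 2004 = $277M.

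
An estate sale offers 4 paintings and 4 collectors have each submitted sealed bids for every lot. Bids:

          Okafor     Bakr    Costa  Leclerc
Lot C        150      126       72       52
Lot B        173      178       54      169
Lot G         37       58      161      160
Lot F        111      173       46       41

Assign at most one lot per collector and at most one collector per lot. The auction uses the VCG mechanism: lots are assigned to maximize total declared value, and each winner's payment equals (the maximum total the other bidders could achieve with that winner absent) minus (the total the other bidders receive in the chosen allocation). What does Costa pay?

Costa pays $14.

Efficient allocation: Okafor→Lot C ($150), Bakr→Lot F ($173), Costa→Lot G ($161), Leclerc→Lot B ($169); total welfare W = $653.
Costa receives Lot G at value $161, so the others get W − 161 = $492.
Without Costa: best allocation of the remaining 3 bidders over all 4 lots is Okafor→Lot B ($173), Bakr→Lot F ($173), Leclerc→Lot G ($160), total $506.
VCG payment = (others' best without Costa) − (others' welfare with Costa) = 506 − 492 = $14.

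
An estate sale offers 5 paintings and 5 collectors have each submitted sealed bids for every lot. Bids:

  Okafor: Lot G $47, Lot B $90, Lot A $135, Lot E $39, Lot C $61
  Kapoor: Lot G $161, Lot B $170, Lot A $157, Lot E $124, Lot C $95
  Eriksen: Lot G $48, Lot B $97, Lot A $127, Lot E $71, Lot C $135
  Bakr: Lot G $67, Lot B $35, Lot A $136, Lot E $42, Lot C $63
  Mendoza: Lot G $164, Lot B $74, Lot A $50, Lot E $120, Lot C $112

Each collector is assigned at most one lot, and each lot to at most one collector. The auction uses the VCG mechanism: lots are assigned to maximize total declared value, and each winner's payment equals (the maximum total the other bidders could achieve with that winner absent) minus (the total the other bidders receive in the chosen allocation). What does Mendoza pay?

Mendoza pays $37.

Efficient allocation: Okafor→Lot B ($90), Kapoor→Lot E ($124), Eriksen→Lot C ($135), Bakr→Lot A ($136), Mendoza→Lot G ($164); total welfare W = $649.
Mendoza receives Lot G at value $164, so the others get W − 164 = $485.
Without Mendoza: best allocation of the remaining 4 bidders over all 5 lots is Okafor→Lot B ($90), Kapoor→Lot G ($161), Eriksen→Lot C ($135), Bakr→Lot A ($136), total $522.
VCG payment = (others' best without Mendoza) − (others' welfare with Mendoza) = 522 − 485 = $37.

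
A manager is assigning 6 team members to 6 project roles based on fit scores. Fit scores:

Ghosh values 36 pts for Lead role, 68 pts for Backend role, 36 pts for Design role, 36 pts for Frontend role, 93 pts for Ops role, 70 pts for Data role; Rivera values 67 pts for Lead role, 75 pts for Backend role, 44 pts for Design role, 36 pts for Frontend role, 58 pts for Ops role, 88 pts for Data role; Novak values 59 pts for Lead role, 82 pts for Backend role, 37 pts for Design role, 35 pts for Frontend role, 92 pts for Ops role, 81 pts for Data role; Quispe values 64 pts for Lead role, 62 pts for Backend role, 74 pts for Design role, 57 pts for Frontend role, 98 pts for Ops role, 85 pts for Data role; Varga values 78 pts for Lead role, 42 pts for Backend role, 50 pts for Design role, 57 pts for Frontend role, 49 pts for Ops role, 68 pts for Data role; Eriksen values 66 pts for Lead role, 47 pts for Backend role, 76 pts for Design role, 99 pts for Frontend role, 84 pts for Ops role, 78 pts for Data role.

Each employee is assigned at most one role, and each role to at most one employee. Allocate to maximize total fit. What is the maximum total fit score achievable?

Optimal: Ghosh→Ops role (93 pts), Rivera→Data role (88 pts), Novak→Backend role (82 pts), Quispe→Design role (74 pts), Varga→Lead role (78 pts), Eriksen→Frontend role (99 pts) — total 93+88+82+74+78+99 = 514 pts.
Max-entry greedy (repeatedly take the single best remaining cell) gives 481 pts, worse by 33.
Next-best assignment: Ghosh→Ops role, Rivera→Backend role, Novak→Data role, Quispe→Design role, Varga→Lead role, Eriksen→Frontend role = 500 pts.
Swapping Novak↔Ghosh (Novak→Ops role 92 pts, Ghosh→Backend role 68 pts) loses 15.
Checked against all permutations: 514 pts is optimal.

Maximum total: 514 pts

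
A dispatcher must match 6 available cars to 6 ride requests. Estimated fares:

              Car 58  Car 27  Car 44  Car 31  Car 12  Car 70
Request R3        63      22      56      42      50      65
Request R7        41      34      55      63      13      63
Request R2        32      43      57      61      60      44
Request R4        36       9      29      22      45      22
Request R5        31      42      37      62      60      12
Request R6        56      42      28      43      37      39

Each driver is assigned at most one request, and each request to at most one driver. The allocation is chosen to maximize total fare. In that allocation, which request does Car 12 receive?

Treat this as an assignment problem: match each driver to one request.
Optimal: Car 58→Request R3 ($63), Car 27→Request R6 ($42), Car 44→Request R2 ($57), Car 31→Request R5 ($62), Car 12→Request R4 ($45), Car 70→Request R7 ($63) — total 63+42+57+62+45+63 = $332.
Next-best assignment: Car 58→Request R6, Car 27→Request R5, Car 44→Request R2, Car 31→Request R7, Car 12→Request R4, Car 70→Request R3 = $328.
Swapping Car 58↔Car 12 (Car 58→Request R4 $36, Car 12→Request R3 $50) loses 22.
Every other assignment is strictly worse.
Car 12's own top request is Request R2 ($60), but forcing Car 12→Request R2 and reassigning the rest optimally gives only $320 — worse by 12.

Car 12 receives Request R4.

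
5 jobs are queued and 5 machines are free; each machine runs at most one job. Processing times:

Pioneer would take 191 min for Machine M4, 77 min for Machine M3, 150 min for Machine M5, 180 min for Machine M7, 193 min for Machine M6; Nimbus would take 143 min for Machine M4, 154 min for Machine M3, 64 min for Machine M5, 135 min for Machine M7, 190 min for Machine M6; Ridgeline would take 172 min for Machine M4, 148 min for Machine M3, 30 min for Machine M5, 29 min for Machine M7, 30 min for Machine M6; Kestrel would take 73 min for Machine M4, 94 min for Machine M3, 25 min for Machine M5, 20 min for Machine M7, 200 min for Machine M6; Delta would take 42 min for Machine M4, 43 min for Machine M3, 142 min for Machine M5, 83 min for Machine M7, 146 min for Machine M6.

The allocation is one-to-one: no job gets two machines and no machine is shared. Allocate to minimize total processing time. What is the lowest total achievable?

Treat this as an assignment problem: match each job to one machine.
Optimal: Pioneer→Machine M3 (77 min), Nimbus→Machine M5 (64 min), Ridgeline→Machine M6 (30 min), Kestrel→Machine M7 (20 min), Delta→Machine M4 (42 min) — total 77+64+30+20+42 = 233 min.
Row-greedy (each job in turn takes its cheapest remaining machine) gives 389 min, worse by 156.
Every other assignment is strictly worse.

Minimum total: 233 min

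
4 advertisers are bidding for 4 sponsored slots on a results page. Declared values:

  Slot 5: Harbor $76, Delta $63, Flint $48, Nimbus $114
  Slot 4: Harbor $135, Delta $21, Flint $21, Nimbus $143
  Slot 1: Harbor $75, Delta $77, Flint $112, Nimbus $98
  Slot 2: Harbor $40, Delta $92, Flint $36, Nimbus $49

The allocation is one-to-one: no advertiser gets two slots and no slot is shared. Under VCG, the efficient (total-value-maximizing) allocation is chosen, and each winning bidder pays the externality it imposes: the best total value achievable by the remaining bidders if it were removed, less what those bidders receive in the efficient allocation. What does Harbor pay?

Efficient allocation: Harbor→Slot 4 ($135), Delta→Slot 2 ($92), Flint→Slot 1 ($112), Nimbus→Slot 5 ($114); total welfare W = $453.
Harbor receives Slot 4 at value $135, so the others get W − 135 = $318.
Without Harbor: best allocation of the remaining 3 bidders over all 4 slots is Delta→Slot 2 ($92), Flint→Slot 1 ($112), Nimbus→Slot 4 ($143), total $347.
VCG payment = (others' best without Harbor) − (others' welfare with Harbor) = 347 − 318 = $29.

Harbor pays $29.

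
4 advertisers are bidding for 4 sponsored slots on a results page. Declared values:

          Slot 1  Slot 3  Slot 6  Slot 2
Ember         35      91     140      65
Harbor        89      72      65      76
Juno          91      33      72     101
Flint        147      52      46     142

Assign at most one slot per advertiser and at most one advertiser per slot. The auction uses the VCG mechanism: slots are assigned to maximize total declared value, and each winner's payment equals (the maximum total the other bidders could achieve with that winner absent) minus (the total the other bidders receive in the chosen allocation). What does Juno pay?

Efficient allocation: Ember→Slot 6 ($140), Harbor→Slot 3 ($72), Juno→Slot 2 ($101), Flint→Slot 1 ($147); total welfare W = $460.
Juno receives Slot 2 at value $101, so the others get W − 101 = $359.
Without Juno: best allocation of the remaining 3 bidders over all 4 slots is Ember→Slot 6 ($140), Harbor→Slot 1 ($89), Flint→Slot 2 ($142), total $371.
VCG payment = (others' best without Juno) − (others' welfare with Juno) = 371 − 359 = $12.

Juno pays $12.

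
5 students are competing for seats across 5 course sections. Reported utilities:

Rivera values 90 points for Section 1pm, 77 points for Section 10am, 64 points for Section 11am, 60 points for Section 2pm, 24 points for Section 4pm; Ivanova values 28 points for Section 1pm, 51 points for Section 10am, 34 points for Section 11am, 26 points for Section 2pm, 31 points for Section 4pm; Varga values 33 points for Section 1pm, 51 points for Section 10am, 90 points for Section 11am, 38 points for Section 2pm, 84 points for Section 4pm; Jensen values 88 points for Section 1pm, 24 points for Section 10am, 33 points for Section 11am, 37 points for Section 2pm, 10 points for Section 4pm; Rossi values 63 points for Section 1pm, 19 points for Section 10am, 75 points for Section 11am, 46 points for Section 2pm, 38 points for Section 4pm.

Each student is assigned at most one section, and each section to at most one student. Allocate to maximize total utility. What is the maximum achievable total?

Maximum total: 358 points

This is the linear assignment problem.
Optimal: Rivera→Section 2pm (60 points), Ivanova→Section 10am (51 points), Varga→Section 4pm (84 points), Jensen→Section 1pm (88 points), Rossi→Section 11am (75 points) — total 60+51+84+88+75 = 358 points.
Next-best assignment: Rivera→Section 10am, Ivanova→Section 2pm, Varga→Section 4pm, Jensen→Section 1pm, Rossi→Section 11am = 350 points.
Swapping Jensen↔Varga (Jensen→Section 4pm 10 points, Varga→Section 1pm 33 points) loses 129.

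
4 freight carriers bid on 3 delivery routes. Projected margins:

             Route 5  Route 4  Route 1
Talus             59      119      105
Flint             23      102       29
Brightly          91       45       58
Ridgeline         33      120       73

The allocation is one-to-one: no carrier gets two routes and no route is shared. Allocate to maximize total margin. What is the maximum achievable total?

Max total: $316k

This is the linear assignment problem.
Optimal: Brightly→Route 5 ($91k), Ridgeline→Route 4 ($120k), Talus→Route 1 ($105k) — total 91+120+105 = $316k.
Row-greedy (each carrier in turn takes its best remaining route) gives $239k, worse by 77.
Next-best assignment: Brightly→Route 5, Flint→Route 4, Talus→Route 1 = $298k.
Swapping Talus↔Ridgeline (Talus→Route 4 $119k, Ridgeline→Route 1 $73k) loses 33.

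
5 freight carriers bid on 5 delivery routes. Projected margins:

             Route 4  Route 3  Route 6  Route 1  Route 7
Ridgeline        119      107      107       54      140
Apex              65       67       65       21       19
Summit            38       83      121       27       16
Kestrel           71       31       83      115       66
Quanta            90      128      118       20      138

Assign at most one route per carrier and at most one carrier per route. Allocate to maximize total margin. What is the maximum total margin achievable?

Max total: $569k

Treat this as an assignment problem: match each carrier to one route.
Optimal: Ridgeline→Route 7 ($140k), Apex→Route 4 ($65k), Summit→Route 6 ($121k), Kestrel→Route 1 ($115k), Quanta→Route 3 ($128k) — total 140+65+121+115+128 = $569k.
Column-greedy (each route in turn goes to its best remaining carrier) gives $502k, worse by 67.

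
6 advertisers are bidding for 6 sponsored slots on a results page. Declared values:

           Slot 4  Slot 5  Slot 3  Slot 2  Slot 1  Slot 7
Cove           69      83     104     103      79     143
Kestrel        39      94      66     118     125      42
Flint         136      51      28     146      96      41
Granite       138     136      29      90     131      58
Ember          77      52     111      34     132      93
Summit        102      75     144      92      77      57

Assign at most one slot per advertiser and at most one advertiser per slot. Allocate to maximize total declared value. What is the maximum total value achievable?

This is a one-to-one assignment (maximum-weight bipartite matching).
Optimal: Cove→Slot 7 ($143), Kestrel→Slot 2 ($118), Flint→Slot 4 ($136), Granite→Slot 5 ($136), Ember→Slot 1 ($132), Summit→Slot 3 ($144) — total 143+118+136+136+132+144 = $809.
Max-entry greedy (repeatedly take the single best remaining cell) gives $797, worse by 12.
Next-best assignment: Cove→Slot 7, Kestrel→Slot 5, Flint→Slot 2, Granite→Slot 4, Ember→Slot 1, Summit→Slot 3 = $797.
Swapping Granite↔Kestrel (Granite→Slot 2 $90, Kestrel→Slot 5 $94) loses 70.

Maximum total: $809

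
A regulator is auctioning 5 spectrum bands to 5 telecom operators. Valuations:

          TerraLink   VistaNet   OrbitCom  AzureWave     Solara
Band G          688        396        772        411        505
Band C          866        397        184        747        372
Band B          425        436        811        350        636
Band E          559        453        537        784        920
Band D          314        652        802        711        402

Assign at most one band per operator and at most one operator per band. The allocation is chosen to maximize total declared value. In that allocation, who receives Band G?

Treat this as an assignment problem: match each operator to one band.
Optimal: TerraLink→Band G ($688M), VistaNet→Band D ($652M), OrbitCom→Band B ($811M), AzureWave→Band C ($747M), Solara→Band E ($920M) — total 688+652+811+747+920 = $3818M.
Max-entry greedy (repeatedly take the single best remaining cell) gives $3704M, worse by 114.
Next-best assignment: TerraLink→Band C, VistaNet→Band D, OrbitCom→Band G, AzureWave→Band E, Solara→Band B = $3710M.
TerraLink's own top band is Band C ($866M), but forcing TerraLink→Band C and reassigning the rest optimally gives only $3710M — worse by 108.

TerraLink receives Band G.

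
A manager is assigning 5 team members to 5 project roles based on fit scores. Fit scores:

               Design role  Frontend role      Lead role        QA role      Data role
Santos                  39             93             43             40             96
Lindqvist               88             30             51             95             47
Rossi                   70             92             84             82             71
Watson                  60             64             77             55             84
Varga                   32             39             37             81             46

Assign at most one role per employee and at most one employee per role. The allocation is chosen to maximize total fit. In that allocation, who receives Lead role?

Optimal: Santos→Data role (96 pts), Lindqvist→Design role (88 pts), Rossi→Frontend role (92 pts), Watson→Lead role (77 pts), Varga→QA role (81 pts) — total 96+88+92+77+81 = 434 pts.
Column-greedy (each role in turn goes to its best remaining employee) gives 430 pts, worse by 4.
Next-best assignment: Santos→Frontend role, Lindqvist→Design role, Rossi→Lead role, Watson→Data role, Varga→QA role = 430 pts.
No other one-to-one assignment exceeds 434 pts.
Watson's own top role is Data role (84 pts), but forcing Watson→Data role and reassigning the rest optimally gives only 430 pts — worse by 4.

Watson receives Lead role.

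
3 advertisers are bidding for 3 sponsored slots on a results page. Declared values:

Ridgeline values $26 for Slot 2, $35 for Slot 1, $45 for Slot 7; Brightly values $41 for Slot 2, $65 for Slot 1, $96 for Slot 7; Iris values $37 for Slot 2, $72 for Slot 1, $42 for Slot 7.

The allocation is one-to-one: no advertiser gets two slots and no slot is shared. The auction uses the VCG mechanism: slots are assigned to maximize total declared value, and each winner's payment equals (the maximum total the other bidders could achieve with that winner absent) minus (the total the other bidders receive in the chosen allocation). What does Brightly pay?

Efficient allocation: Ridgeline→Slot 2 ($26), Brightly→Slot 7 ($96), Iris→Slot 1 ($72); total welfare W = $194.
Brightly receives Slot 7 at value $96, so the others get W − 96 = $98.
Without Brightly: best allocation of the remaining 2 bidders over all 3 slots is Ridgeline→Slot 7 ($45), Iris→Slot 1 ($72), total $117.
VCG payment = (others' best without Brightly) − (others' welfare with Brightly) = 117 − 98 = $19.

Brightly pays $19.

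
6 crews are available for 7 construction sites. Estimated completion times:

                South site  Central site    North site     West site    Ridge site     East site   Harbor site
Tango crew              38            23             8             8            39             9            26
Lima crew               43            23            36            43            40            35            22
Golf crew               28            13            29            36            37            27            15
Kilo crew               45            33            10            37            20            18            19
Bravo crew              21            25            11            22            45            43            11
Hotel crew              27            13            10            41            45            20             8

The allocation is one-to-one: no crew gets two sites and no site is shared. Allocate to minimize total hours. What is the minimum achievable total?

Min total: 92 hours

This is the linear assignment problem.
Optimal: Tango crew→West site (8 hours), Lima crew→Harbor site (22 hours), Golf crew→Central site (13 hours), Kilo crew→East site (18 hours), Bravo crew→South site (21 hours), Hotel crew→North site (10 hours) — total 8+22+13+18+21+10 = 92 hours.
Column-greedy (each site in turn goes to its cheapest remaining crew) gives 139 hours, worse by 47.
Next-best assignment: Tango crew→West site, Lima crew→Harbor site, Golf crew→Central site, Kilo crew→North site, Bravo crew→South site, Hotel crew→East site = 94 hours.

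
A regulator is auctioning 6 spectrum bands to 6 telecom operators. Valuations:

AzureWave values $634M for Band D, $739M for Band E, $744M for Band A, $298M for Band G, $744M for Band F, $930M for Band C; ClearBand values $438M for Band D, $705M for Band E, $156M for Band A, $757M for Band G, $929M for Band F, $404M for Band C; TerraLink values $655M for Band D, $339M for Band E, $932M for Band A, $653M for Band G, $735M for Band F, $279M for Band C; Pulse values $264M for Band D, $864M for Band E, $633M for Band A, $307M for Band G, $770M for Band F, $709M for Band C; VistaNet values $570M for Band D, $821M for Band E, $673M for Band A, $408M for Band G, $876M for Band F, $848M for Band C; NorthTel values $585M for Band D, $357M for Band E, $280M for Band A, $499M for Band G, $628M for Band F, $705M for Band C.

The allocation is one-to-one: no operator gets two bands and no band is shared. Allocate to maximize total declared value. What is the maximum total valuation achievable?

Maximum total: $4944M

This is a one-to-one assignment (maximum-weight bipartite matching).
Optimal: AzureWave→Band C ($930M), ClearBand→Band G ($757M), TerraLink→Band A ($932M), Pulse→Band E ($864M), VistaNet→Band F ($876M), NorthTel→Band D ($585M) — total 930+757+932+864+876+585 = $4944M.
Row-greedy (each operator in turn takes its best remaining band) gives $4724M, worse by 220.
Next-best assignment: AzureWave→Band C, ClearBand→Band G, TerraLink→Band A, Pulse→Band F, VistaNet→Band E, NorthTel→Band D = $4795M.
Every other assignment is strictly worse.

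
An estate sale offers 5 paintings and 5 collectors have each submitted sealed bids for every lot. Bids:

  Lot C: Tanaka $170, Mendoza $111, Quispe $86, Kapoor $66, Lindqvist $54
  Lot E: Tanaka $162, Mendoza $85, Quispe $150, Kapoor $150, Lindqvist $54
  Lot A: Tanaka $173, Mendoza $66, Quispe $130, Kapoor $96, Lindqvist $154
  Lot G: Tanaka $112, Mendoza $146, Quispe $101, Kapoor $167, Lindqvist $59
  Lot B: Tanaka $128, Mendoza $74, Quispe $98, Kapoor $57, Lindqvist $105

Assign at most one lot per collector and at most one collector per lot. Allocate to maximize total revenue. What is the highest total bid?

Max total: $718

This is a one-to-one assignment (maximum-weight bipartite matching).
Optimal: Tanaka→Lot C ($170), Mendoza→Lot G ($146), Quispe→Lot B ($98), Kapoor→Lot E ($150), Lindqvist→Lot A ($154) — total 170+146+98+150+154 = $718.
Column-greedy (each lot in turn goes to its best remaining collector) gives $715, worse by 3.
Swapping Quispe↔Tanaka (Quispe→Lot C $86, Tanaka→Lot B $128) loses 54.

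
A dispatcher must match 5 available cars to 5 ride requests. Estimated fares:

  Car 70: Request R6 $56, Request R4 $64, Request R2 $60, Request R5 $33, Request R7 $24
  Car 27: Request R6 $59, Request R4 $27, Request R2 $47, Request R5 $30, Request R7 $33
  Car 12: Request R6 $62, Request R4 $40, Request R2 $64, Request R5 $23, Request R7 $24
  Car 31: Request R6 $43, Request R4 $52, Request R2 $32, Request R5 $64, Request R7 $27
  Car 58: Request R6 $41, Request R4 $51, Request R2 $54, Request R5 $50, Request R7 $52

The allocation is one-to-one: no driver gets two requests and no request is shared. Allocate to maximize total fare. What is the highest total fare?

Maximum total: $303

Optimal: Car 70→Request R4 ($64), Car 27→Request R6 ($59), Car 12→Request R2 ($64), Car 31→Request R5 ($64), Car 58→Request R7 ($52) — total 64+59+64+64+52 = $303.
Column-greedy (each request in turn goes to its best remaining driver) gives $277, worse by 26.
Swapping Car 58↔Car 12 (Car 58→Request R2 $54, Car 12→Request R7 $24) loses 38.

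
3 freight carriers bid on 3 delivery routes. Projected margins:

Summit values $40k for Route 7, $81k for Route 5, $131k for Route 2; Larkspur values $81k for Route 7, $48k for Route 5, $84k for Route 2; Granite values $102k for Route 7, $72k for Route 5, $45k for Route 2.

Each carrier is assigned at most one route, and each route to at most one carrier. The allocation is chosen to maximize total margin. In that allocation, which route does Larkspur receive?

Optimal: Summit→Route 2 ($131k), Larkspur→Route 7 ($81k), Granite→Route 5 ($72k) — total 131+81+72 = $284k.
Max-entry greedy (repeatedly take the single best remaining cell) gives $281k, worse by 3.
No other one-to-one assignment exceeds $284k.
Larkspur's own top route is Route 2 ($84k), but forcing Larkspur→Route 2 and reassigning the rest optimally gives only $267k — worse by 17.

Larkspur receives Route 7.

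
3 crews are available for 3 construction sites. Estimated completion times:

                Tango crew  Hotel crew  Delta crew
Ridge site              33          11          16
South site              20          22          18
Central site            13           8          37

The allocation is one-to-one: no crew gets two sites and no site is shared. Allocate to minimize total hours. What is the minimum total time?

This is the linear assignment problem.
Optimal: Tango crew→Central site (13 hours), Hotel crew→Ridge site (11 hours), Delta crew→South site (18 hours) — total 13+11+18 = 42 hours.
Min-entry greedy (repeatedly take the single cheapest remaining cell) gives 44 hours, worse by 2.
No other one-to-one assignment undercuts 42 hours.

Min total: 42 hours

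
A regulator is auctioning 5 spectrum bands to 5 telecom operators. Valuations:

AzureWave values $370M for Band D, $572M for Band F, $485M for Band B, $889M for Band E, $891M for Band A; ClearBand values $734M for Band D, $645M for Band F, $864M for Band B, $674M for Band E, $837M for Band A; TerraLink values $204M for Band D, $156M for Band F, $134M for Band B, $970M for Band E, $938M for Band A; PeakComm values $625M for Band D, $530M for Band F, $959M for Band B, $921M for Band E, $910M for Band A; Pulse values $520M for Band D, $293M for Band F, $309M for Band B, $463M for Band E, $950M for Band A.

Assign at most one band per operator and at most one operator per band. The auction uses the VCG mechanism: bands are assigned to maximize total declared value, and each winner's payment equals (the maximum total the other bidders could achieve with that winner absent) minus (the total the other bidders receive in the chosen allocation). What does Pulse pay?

Pulse pays $319M.

Efficient allocation: AzureWave→Band F ($572M), ClearBand→Band D ($734M), TerraLink→Band E ($970M), PeakComm→Band B ($959M), Pulse→Band A ($950M); total welfare W = $4185M.
Pulse receives Band A at value $950M, so the others get W − 950 = $3235M.
Without Pulse: best allocation of the remaining 4 bidders over all 5 bands is AzureWave→Band A ($891M), ClearBand→Band D ($734M), TerraLink→Band E ($970M), PeakComm→Band B ($959M), total $3554M.
VCG payment = (others' best without Pulse) − (others' welfare with Pulse) = 3554 − 3235 = $319M.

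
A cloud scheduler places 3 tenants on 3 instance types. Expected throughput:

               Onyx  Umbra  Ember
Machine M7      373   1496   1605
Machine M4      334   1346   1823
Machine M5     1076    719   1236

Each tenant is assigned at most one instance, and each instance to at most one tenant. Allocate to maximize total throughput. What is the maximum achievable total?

Optimal: Onyx→Machine M5 (1076 ops/s), Umbra→Machine M7 (1496 ops/s), Ember→Machine M4 (1823 ops/s) — total 1076+1496+1823 = 4395 ops/s.
Column-greedy (each instance in turn goes to its best remaining tenant) gives 4027 ops/s, worse by 368.
Next-best assignment: Onyx→Machine M5, Umbra→Machine M4, Ember→Machine M7 = 4027 ops/s.
Swapping Onyx↔Ember (Onyx→Machine M4 334 ops/s, Ember→Machine M5 1236 ops/s) loses 1329.

Maximum total: 4395 ops/s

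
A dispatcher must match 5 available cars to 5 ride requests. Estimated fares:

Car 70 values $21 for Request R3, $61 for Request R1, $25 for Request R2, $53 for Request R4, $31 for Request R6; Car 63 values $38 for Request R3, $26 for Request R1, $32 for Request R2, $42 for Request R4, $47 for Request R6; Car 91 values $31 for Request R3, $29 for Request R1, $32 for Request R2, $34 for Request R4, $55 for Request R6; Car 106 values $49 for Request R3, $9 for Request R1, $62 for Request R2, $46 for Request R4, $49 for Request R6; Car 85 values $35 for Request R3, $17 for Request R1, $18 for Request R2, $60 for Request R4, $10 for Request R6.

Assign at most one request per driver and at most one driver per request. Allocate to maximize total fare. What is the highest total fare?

Maximum total: $276

Optimal: Car 70→Request R1 ($61), Car 63→Request R3 ($38), Car 91→Request R6 ($55), Car 106→Request R2 ($62), Car 85→Request R4 ($60) — total 61+38+55+62+60 = $276.
Column-greedy (each request in turn goes to its best remaining driver) gives $257, worse by 19.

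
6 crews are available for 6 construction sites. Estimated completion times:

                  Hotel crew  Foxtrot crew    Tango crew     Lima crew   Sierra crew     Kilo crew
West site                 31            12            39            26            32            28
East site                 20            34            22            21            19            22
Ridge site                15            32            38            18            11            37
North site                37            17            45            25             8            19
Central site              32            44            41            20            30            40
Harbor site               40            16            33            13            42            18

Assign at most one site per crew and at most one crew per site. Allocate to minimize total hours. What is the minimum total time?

Min total: 95 hours

This is the linear assignment problem.
Optimal: Hotel crew→Ridge site (15 hours), Foxtrot crew→West site (12 hours), Tango crew→East site (22 hours), Lima crew→Central site (20 hours), Sierra crew→North site (8 hours), Kilo crew→Harbor site (18 hours) — total 15+12+22+20+8+18 = 95 hours.
Swapping Tango crew↔Sierra crew (Tango crew→North site 45 hours, Sierra crew→East site 19 hours) adds 34.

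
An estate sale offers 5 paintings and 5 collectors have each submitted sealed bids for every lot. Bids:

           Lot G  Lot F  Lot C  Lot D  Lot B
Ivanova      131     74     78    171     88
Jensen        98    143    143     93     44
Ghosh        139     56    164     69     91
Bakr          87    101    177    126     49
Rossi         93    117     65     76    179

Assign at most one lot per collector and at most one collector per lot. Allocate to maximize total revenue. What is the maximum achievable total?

Optimal: Ivanova→Lot D ($171), Jensen→Lot F ($143), Ghosh→Lot G ($139), Bakr→Lot C ($177), Rossi→Lot B ($179) — total 171+143+139+177+179 = $809.
Row-greedy (each collector in turn takes its best remaining lot) gives $744, worse by 65.
No other one-to-one assignment exceeds $809.

Max total: $809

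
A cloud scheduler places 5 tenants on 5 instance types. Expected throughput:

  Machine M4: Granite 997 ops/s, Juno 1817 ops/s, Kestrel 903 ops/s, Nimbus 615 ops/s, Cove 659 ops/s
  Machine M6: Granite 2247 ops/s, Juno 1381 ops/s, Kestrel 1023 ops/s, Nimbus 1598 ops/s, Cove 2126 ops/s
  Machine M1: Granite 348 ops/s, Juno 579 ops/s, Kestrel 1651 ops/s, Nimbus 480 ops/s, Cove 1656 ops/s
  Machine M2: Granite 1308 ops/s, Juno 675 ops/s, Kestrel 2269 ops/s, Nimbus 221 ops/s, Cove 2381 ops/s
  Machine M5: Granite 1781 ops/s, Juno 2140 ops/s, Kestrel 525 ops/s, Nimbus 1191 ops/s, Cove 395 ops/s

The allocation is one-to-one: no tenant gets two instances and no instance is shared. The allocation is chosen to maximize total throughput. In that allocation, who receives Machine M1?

Optimal: Granite→Machine M6 (2247 ops/s), Juno→Machine M4 (1817 ops/s), Kestrel→Machine M1 (1651 ops/s), Nimbus→Machine M5 (1191 ops/s), Cove→Machine M2 (2381 ops/s) — total 2247+1817+1651+1191+2381 = 9287 ops/s.
Max-entry greedy (repeatedly take the single best remaining cell) gives 9034 ops/s, worse by 253.
Next-best assignment: Granite→Machine M5, Juno→Machine M4, Kestrel→Machine M1, Nimbus→Machine M6, Cove→Machine M2 = 9228 ops/s.
Swapping Nimbus↔Juno (Nimbus→Machine M4 615 ops/s, Juno→Machine M5 2140 ops/s) loses 253.
Every other assignment is strictly worse.
Kestrel's own top instance is Machine M2 (2269 ops/s), but forcing Kestrel→Machine M2 and reassigning the rest optimally gives only 9180 ops/s — worse by 107.

Kestrel receives Machine M1.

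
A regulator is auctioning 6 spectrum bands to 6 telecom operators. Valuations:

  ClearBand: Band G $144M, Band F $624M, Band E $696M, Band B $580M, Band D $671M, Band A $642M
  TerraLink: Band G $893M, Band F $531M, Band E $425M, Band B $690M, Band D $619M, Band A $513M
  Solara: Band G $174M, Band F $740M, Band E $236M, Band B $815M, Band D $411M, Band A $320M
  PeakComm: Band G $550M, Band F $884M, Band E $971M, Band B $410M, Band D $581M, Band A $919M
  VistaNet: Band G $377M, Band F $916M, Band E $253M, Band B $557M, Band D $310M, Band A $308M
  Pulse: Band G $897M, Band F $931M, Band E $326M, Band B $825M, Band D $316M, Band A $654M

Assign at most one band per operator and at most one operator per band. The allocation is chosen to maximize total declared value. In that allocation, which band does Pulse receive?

Pulse receives Band A.

Optimal: ClearBand→Band D ($671M), TerraLink→Band G ($893M), Solara→Band B ($815M), PeakComm→Band E ($971M), VistaNet→Band F ($916M), Pulse→Band A ($654M) — total 671+893+815+971+916+654 = $4920M.
Row-greedy (each operator in turn takes its best remaining band) gives $4555M, worse by 365.
Checked against all permutations: $4920M is optimal.
Pulse's own top band is Band F ($931M), but forcing Pulse→Band F and reassigning the rest optimally gives only $4589M — worse by 331.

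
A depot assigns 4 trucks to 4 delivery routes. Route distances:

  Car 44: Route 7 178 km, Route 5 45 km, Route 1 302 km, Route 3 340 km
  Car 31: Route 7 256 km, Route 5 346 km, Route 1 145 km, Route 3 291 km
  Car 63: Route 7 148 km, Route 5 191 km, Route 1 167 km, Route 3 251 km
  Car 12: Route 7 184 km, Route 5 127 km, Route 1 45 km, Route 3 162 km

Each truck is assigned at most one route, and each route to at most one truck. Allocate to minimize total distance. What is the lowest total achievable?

Treat this as an assignment problem: match each truck to one route.
Optimal: Car 44→Route 5 (45 km), Car 31→Route 1 (145 km), Car 63→Route 7 (148 km), Car 12→Route 3 (162 km) — total 45+145+148+162 = 500 km.
Column-greedy (each route in turn goes to its cheapest remaining truck) gives 529 km, worse by 29.
Swapping Car 63↔Car 44 (Car 63→Route 5 191 km, Car 44→Route 7 178 km) adds 176.

Min total: 500 km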